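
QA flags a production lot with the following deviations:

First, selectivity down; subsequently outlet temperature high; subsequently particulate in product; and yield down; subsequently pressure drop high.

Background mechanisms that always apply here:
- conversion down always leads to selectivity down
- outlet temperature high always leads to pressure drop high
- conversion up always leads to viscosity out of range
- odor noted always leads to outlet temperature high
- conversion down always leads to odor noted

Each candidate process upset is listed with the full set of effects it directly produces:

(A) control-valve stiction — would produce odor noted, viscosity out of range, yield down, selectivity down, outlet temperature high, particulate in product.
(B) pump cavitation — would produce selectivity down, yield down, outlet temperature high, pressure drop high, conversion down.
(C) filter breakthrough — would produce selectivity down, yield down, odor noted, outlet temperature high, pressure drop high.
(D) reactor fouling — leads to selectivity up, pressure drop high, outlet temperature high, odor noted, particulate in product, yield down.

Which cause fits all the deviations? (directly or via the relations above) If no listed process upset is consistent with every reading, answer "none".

For each candidate, compare predicted effects to what was observed:
(A) control-valve stiction — selectivity down ✓; outlet temperature high ✓; particulate in product ✓; yield down ✓; pressure drop high ✓ (by outlet temperature high → pressure drop high)
(B) pump cavitation — selectivity down ✓; outlet temperature high ✓; particulate in product ✗; yield down ✓; pressure drop high ✓
(C) filter breakthrough — selectivity down ✓; outlet temperature high ✓; particulate in product ✗; yield down ✓; pressure drop high ✓
(D) reactor fouling — selectivity down ✗; outlet temperature high ✓; particulate in product ✓; yield down ✓; pressure drop high ✓
(A) is the only candidate with no mismatches.

A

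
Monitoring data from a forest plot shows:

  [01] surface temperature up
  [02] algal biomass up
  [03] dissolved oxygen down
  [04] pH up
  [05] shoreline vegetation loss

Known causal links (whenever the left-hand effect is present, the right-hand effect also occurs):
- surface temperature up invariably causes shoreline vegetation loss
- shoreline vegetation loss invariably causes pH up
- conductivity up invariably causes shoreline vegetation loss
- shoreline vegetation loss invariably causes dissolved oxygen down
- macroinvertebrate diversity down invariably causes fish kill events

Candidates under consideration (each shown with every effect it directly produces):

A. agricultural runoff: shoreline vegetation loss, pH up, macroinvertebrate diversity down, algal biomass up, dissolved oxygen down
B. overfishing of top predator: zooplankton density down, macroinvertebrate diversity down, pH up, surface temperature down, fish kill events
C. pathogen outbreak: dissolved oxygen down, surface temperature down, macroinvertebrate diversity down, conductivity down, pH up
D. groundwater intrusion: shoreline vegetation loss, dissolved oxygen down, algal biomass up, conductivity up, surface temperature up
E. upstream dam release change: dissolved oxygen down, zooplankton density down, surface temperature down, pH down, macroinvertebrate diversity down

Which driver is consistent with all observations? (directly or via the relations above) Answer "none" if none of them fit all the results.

Testing each hypothesis:
(A) agricultural runoff — surface temperature up ✗; algal biomass up ✓; dissolved oxygen down ✓; pH up ✓; shoreline vegetation loss ✓
(B) overfishing of top predator — fails on surface temperature up, algal biomass up, dissolved oxygen down, shoreline vegetation loss (predicts surface temperature down, not surface temperature up)
(C) pathogen outbreak — surface temperature up ✗; algal biomass up ✗; dissolved oxygen down ✓; pH up ✓; shoreline vegetation loss ✗
(D) groundwater intrusion — surface temperature up ✓; algal biomass up ✓; dissolved oxygen down ✓; pH up ✓ (by shoreline vegetation loss → pH up); shoreline vegetation loss ✓
(E) upstream dam release change — surface temperature up ✗; algal biomass up ✗; dissolved oxygen down ✓; pH up ✗; shoreline vegetation loss ✗
(D) is the only candidate with no mismatches.

D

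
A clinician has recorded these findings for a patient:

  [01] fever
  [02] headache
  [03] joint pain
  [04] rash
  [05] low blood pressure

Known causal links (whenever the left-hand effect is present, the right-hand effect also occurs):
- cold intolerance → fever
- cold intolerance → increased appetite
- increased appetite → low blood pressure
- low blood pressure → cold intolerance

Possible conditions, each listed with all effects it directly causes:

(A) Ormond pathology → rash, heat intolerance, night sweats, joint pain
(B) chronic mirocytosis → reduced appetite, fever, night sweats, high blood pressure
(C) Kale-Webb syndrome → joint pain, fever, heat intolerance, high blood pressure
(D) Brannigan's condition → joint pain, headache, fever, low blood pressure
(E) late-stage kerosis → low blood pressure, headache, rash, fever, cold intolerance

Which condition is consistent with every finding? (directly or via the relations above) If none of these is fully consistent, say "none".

none

For each candidate, compare predicted effects to what was observed:
(A) Ormond pathology — does not account for fever, headache, low blood pressure
(B) chronic mirocytosis — fever +; headache -; joint pain -; rash -; low blood pressure -
(C) Kale-Webb syndrome — fever +; headache -; joint pain +; rash -; low blood pressure -
(D) Brannigan's condition — fever +; headache +; joint pain +; rash -; low blood pressure +
(E) late-stage kerosis — does not account for joint pain
None of the listed candidates fits everything.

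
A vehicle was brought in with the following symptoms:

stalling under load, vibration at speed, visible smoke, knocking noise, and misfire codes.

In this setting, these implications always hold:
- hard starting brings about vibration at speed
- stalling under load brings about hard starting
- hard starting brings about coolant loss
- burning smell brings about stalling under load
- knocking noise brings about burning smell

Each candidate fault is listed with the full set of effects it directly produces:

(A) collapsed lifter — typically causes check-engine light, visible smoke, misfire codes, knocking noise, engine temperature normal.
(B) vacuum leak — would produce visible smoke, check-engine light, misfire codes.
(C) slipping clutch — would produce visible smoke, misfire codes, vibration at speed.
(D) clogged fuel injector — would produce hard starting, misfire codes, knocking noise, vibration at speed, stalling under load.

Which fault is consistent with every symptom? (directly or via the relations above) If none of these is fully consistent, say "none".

A

Testing each hypothesis:
(A) collapsed lifter — stalling under load match (by knocking noise → burning smell → stalling under load); vibration at speed match (by knocking noise → burning smell → stalling under load → hard starting → vibration at speed); visible smoke match; knocking noise match; misfire codes match
(B) vacuum leak — stalling under load miss; vibration at speed miss; visible smoke match; knocking noise miss; misfire codes match
(C) slipping clutch — stalling under load miss; vibration at speed match; visible smoke match; knocking noise miss; misfire codes match
(D) clogged fuel injector — stalling under load match; vibration at speed match; visible smoke miss; knocking noise match; misfire codes match
(A) is the only candidate with no mismatches.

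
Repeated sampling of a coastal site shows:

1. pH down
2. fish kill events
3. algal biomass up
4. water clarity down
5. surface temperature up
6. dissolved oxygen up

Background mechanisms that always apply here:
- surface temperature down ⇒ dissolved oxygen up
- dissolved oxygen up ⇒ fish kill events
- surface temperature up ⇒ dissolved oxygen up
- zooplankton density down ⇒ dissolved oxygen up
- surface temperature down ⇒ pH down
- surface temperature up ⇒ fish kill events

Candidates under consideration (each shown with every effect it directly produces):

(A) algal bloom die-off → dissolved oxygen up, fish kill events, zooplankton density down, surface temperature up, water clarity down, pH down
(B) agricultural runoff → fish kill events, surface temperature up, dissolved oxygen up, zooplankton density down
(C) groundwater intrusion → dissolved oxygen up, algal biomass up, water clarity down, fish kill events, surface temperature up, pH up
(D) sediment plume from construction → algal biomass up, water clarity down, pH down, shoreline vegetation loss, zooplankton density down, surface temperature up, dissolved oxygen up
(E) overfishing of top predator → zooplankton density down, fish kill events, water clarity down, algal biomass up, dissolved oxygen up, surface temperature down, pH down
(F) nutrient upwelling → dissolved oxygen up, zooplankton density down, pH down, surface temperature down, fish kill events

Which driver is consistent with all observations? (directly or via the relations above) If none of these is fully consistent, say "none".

D

For each candidate, compare predicted effects to what was observed:
(A) algal bloom die-off — pH down match; fish kill events match; algal biomass up miss; water clarity down match; surface temperature up match; dissolved oxygen up match
(B) agricultural runoff — does not account for pH down, algal biomass up, water clarity down
(C) groundwater intrusion — pH down miss; fish kill events match; algal biomass up match; water clarity down match; surface temperature up match; dissolved oxygen up match
(D) sediment plume from construction — accounts for every observation (fish kill events through dissolved oxygen up → fish kill events)
(E) overfishing of top predator — fails on surface temperature up (predicts surface temperature down, not surface temperature up)
(F) nutrient upwelling — fails on algal biomass up, water clarity down, surface temperature up (predicts surface temperature down, not surface temperature up)
(D) alone accounts for all the evidence.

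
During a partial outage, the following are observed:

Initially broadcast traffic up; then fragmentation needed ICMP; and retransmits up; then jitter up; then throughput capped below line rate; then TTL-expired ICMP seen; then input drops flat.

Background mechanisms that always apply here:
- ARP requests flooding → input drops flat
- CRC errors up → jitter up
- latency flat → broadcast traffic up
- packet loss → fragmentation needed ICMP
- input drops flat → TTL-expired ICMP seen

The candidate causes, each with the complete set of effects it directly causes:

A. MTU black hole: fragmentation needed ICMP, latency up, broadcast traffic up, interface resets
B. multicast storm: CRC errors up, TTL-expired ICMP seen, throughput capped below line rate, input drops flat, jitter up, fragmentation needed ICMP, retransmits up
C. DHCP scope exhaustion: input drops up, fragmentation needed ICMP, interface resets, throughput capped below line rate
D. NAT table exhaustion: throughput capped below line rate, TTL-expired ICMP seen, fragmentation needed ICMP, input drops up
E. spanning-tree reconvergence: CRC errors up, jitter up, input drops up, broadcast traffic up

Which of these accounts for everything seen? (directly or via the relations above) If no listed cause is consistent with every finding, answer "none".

Testing each hypothesis:
(A) MTU black hole — does not account for retransmits up, jitter up, throughput capped below line rate, TTL-expired ICMP seen, input drops flat
(B) multicast storm — broadcast traffic up miss; fragmentation needed ICMP match; retransmits up match; jitter up match; throughput capped below line rate match; TTL-expired ICMP seen match; input drops flat match
(C) DHCP scope exhaustion — fails on broadcast traffic up, retransmits up, jitter up, TTL-expired ICMP seen, input drops flat (predicts input drops up, not input drops flat)
(D) NAT table exhaustion — broadcast traffic up miss; fragmentation needed ICMP match; retransmits up miss; jitter up miss; throughput capped below line rate match; TTL-expired ICMP seen match; input drops flat miss
(E) spanning-tree reconvergence — fails on fragmentation needed ICMP, retransmits up, throughput capped below line rate, TTL-expired ICMP seen, input drops flat (predicts input drops up, not input drops flat)
Every candidate fails on at least one observation.

none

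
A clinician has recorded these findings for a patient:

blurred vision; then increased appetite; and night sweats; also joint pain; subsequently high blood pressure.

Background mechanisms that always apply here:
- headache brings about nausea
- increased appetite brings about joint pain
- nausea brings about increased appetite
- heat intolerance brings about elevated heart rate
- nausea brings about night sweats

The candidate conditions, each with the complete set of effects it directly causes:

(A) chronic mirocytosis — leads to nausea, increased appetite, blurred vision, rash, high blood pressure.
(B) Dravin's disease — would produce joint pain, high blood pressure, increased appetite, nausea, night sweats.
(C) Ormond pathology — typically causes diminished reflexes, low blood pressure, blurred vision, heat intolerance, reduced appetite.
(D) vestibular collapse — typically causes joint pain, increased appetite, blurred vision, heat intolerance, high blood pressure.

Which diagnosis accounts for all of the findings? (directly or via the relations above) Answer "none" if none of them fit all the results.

A

Testing each hypothesis:
(A) chronic mirocytosis — accounts for every observation (night sweats through nausea → night sweats)
(B) Dravin's disease — blurred vision ✗; increased appetite ✓; night sweats ✓; joint pain ✓; high blood pressure ✓
(C) Ormond pathology — blurred vision ✓; increased appetite ✗; night sweats ✗; joint pain ✗; high blood pressure ✗
(D) vestibular collapse — does not account for night sweats
(A) alone accounts for all the evidence.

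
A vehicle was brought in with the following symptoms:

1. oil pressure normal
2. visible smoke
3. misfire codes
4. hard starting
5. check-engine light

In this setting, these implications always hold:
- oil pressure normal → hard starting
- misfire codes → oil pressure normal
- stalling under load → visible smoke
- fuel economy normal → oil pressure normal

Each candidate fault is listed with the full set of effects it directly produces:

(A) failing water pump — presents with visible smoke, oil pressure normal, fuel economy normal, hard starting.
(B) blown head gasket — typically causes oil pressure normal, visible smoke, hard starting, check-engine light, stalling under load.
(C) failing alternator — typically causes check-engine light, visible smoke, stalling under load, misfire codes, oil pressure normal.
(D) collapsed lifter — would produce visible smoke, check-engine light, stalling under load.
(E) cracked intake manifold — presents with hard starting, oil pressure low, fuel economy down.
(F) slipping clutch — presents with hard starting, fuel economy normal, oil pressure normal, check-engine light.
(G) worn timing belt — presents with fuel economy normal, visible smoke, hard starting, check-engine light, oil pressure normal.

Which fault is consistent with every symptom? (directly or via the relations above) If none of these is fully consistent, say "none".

C

Testing each hypothesis:
(A) failing water pump — oil pressure normal match; visible smoke match; misfire codes miss; hard starting match; check-engine light miss
(B) blown head gasket — does not account for misfire codes
(C) failing alternator — accounts for every observation (hard starting through oil pressure normal → hard starting)
(D) collapsed lifter — does not account for oil pressure normal, misfire codes, hard starting
(E) cracked intake manifold — oil pressure normal miss; visible smoke miss; misfire codes miss; hard starting match; check-engine light miss
(F) slipping clutch — oil pressure normal match; visible smoke miss; misfire codes miss; hard starting match; check-engine light match
(G) worn timing belt — does not account for misfire codes
(C) alone accounts for all the evidence.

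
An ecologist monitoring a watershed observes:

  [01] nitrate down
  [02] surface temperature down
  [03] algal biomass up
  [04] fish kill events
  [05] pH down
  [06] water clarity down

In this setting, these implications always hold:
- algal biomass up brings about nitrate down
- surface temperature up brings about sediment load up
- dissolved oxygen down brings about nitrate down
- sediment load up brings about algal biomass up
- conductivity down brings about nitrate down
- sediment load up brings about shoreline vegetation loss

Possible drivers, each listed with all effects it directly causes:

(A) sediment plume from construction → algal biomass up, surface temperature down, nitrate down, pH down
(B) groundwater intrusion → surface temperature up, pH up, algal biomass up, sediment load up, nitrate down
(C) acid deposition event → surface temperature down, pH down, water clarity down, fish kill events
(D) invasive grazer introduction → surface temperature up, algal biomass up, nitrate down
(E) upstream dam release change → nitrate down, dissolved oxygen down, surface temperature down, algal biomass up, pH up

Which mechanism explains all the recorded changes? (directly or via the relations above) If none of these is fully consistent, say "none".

Per-candidate check:
(A) sediment plume from construction — does not account for fish kill events, water clarity down
(B) groundwater intrusion — nitrate down match; surface temperature down miss; algal biomass up match; fish kill events miss; pH down miss; water clarity down miss
(C) acid deposition event — does not account for nitrate down, algal biomass up
(D) invasive grazer introduction — fails on surface temperature down, fish kill events, pH down, water clarity down (predicts surface temperature up, not surface temperature down)
(E) upstream dam release change — fails on fish kill events, pH down, water clarity down (predicts pH up, not pH down)
None of the listed candidates fits everything.

none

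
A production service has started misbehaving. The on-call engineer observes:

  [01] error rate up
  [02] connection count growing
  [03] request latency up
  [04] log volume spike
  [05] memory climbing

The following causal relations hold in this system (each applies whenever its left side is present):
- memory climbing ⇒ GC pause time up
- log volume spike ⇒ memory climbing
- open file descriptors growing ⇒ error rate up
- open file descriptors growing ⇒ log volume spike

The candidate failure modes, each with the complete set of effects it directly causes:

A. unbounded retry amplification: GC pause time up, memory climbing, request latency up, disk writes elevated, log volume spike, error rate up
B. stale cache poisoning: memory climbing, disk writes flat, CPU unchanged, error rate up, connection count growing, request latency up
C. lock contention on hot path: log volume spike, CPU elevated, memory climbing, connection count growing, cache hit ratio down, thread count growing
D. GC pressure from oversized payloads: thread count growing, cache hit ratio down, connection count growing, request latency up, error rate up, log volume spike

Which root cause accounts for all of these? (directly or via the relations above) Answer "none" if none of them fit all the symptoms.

Checking each candidate against the observations:
(A) unbounded retry amplification — does not account for connection count growing
(B) stale cache poisoning — error rate up yes; connection count growing yes; request latency up yes; log volume spike NO; memory climbing yes
(C) lock contention on hot path — does not account for error rate up, request latency up
(D) GC pressure from oversized payloads — error rate up yes; connection count growing yes; request latency up yes; log volume spike yes; memory climbing yes (through log volume spike → memory climbing)
(D) alone accounts for all the evidence.

D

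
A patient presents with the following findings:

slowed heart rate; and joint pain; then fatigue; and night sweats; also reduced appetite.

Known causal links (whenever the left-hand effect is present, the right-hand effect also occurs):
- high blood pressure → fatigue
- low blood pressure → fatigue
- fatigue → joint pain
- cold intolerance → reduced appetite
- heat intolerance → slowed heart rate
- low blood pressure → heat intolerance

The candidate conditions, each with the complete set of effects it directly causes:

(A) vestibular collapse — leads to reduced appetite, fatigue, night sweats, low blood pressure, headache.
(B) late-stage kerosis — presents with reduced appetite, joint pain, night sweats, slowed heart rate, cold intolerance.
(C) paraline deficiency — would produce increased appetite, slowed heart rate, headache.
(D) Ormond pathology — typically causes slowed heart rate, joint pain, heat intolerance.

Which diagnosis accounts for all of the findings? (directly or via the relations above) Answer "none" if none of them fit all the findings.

A

Per-candidate check:
(A) vestibular collapse — slowed heart rate ✓ (via low blood pressure → heat intolerance → slowed heart rate); joint pain ✓ (via fatigue → joint pain); fatigue ✓; night sweats ✓; reduced appetite ✓
(B) late-stage kerosis — slowed heart rate ✓; joint pain ✓; fatigue ✗; night sweats ✓; reduced appetite ✓
(C) paraline deficiency — slowed heart rate ✓; joint pain ✗; fatigue ✗; night sweats ✗; reduced appetite ✗
(D) Ormond pathology — does not account for fatigue, night sweats, reduced appetite
(A) is the only candidate with no mismatches.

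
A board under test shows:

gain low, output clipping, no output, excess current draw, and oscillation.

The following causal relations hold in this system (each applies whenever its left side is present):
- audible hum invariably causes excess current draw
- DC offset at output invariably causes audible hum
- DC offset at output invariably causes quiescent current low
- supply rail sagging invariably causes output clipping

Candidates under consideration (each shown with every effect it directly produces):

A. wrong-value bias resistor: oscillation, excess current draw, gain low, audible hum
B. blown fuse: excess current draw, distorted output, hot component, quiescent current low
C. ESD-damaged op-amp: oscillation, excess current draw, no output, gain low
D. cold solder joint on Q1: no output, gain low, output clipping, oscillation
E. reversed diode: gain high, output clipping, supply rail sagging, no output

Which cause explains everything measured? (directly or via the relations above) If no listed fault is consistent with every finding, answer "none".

For each candidate, compare predicted effects to what was observed:
(A) wrong-value bias resistor — does not account for output clipping, no output
(B) blown fuse — gain low -; output clipping -; no output -; excess current draw +; oscillation -
(C) ESD-damaged op-amp — gain low +; output clipping -; no output +; excess current draw +; oscillation +
(D) cold solder joint on Q1 — gain low +; output clipping +; no output +; excess current draw -; oscillation +
(E) reversed diode — gain low -; output clipping +; no output +; excess current draw -; oscillation -
Every candidate fails on at least one observation.

none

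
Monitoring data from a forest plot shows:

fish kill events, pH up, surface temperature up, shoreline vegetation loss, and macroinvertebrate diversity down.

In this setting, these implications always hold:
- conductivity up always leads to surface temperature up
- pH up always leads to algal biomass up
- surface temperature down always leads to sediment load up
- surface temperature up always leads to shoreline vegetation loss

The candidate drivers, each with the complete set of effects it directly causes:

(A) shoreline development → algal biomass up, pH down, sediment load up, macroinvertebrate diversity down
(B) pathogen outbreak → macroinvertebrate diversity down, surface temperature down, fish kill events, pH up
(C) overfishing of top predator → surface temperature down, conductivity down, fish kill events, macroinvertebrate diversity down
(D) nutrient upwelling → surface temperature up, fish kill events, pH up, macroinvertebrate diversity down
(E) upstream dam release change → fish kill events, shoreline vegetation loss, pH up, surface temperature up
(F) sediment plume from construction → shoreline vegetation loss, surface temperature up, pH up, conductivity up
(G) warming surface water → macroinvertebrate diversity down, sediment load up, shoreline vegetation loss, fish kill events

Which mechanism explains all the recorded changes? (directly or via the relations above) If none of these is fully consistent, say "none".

Testing each hypothesis:
(A) shoreline development — fish kill events ✗; pH up ✗; surface temperature up ✗; shoreline vegetation loss ✗; macroinvertebrate diversity down ✓
(B) pathogen outbreak — fish kill events ✓; pH up ✓; surface temperature up ✗; shoreline vegetation loss ✗; macroinvertebrate diversity down ✓
(C) overfishing of top predator — fails on pH up, surface temperature up, shoreline vegetation loss (predicts surface temperature down, not surface temperature up)
(D) nutrient upwelling — accounts for every observation (shoreline vegetation loss via surface temperature up → shoreline vegetation loss)
(E) upstream dam release change — fish kill events ✓; pH up ✓; surface temperature up ✓; shoreline vegetation loss ✓; macroinvertebrate diversity down ✗
(F) sediment plume from construction — does not account for fish kill events, macroinvertebrate diversity down
(G) warming surface water — does not account for pH up, surface temperature up
(D) alone accounts for all the evidence.

D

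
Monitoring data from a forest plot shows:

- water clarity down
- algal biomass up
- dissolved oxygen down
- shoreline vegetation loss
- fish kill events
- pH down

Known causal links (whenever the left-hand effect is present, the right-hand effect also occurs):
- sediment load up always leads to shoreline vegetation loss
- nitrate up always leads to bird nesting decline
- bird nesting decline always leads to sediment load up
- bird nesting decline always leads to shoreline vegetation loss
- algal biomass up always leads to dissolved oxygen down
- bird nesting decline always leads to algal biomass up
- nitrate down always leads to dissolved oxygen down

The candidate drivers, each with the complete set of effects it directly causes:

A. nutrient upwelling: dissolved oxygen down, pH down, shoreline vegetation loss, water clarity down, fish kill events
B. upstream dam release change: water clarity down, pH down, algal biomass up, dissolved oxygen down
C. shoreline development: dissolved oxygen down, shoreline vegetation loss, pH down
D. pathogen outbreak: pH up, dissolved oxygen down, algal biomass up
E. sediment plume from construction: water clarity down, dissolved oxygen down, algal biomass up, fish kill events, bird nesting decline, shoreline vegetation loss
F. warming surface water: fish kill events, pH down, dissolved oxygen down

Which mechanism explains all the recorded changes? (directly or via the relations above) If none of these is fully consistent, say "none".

Per-candidate check:
(A) nutrient upwelling — water clarity down match; algal biomass up miss; dissolved oxygen down match; shoreline vegetation loss match; fish kill events match; pH down match
(B) upstream dam release change — water clarity down match; algal biomass up match; dissolved oxygen down match; shoreline vegetation loss miss; fish kill events miss; pH down match
(C) shoreline development — water clarity down miss; algal biomass up miss; dissolved oxygen down match; shoreline vegetation loss match; fish kill events miss; pH down match
(D) pathogen outbreak — fails on water clarity down, shoreline vegetation loss, fish kill events, pH down (predicts pH up, not pH down)
(E) sediment plume from construction — does not account for pH down
(F) warming surface water — water clarity down miss; algal biomass up miss; dissolved oxygen down match; shoreline vegetation loss miss; fish kill events match; pH down match
Every candidate fails on at least one observation.

none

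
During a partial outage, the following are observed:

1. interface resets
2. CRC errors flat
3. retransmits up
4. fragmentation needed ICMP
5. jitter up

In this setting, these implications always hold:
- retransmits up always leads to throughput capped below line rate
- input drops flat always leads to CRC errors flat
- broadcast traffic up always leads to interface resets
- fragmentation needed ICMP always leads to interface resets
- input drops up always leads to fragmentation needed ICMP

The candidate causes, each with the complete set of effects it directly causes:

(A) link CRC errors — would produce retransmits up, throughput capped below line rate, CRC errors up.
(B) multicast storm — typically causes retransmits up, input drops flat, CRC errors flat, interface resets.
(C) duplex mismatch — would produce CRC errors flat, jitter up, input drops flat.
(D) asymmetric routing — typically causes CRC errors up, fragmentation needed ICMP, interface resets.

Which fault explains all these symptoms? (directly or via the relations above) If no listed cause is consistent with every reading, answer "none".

none

Checking each candidate against the observations:
(A) link CRC errors — interface resets ✗; CRC errors flat ✗; retransmits up ✓; fragmentation needed ICMP ✗; jitter up ✗
(B) multicast storm — interface resets ✓; CRC errors flat ✓; retransmits up ✓; fragmentation needed ICMP ✗; jitter up ✗
(C) duplex mismatch — does not account for interface resets, retransmits up, fragmentation needed ICMP
(D) asymmetric routing — fails on CRC errors flat, retransmits up, jitter up (predicts CRC errors up, not CRC errors flat)
None of the listed candidates fits everything.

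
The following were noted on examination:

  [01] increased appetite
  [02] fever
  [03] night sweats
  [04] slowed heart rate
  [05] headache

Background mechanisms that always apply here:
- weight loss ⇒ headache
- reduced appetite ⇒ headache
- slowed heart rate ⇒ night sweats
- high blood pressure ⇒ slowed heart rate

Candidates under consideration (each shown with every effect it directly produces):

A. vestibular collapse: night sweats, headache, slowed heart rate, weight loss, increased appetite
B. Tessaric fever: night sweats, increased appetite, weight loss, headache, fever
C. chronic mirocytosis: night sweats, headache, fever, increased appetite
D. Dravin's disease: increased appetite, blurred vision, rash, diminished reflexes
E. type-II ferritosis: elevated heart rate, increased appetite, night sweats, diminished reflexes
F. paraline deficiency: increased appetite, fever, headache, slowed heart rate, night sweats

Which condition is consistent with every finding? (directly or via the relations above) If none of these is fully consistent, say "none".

F

Testing each hypothesis:
(A) vestibular collapse — does not account for fever
(B) Tessaric fever — increased appetite ✓; fever ✓; night sweats ✓; slowed heart rate ✗; headache ✓
(C) chronic mirocytosis — does not account for slowed heart rate
(D) Dravin's disease — does not account for fever, night sweats, slowed heart rate, headache
(E) type-II ferritosis — fails on fever, slowed heart rate, headache (predicts elevated heart rate, not slowed heart rate)
(F) paraline deficiency — accounts for every observation
Only (F) is consistent with every observation.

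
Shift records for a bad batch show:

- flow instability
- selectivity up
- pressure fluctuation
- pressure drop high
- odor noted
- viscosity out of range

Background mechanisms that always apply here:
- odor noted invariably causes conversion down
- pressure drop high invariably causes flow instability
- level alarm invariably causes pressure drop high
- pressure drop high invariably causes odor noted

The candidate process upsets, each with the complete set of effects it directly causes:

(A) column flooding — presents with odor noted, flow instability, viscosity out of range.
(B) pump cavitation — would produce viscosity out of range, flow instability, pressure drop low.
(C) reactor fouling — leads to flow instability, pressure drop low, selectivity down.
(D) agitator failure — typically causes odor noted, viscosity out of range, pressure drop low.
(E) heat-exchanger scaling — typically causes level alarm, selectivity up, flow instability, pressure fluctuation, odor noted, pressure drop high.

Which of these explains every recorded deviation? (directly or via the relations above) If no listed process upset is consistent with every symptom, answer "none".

none

For each candidate, compare predicted effects to what was observed:
(A) column flooding — flow instability ✓; selectivity up ✗; pressure fluctuation ✗; pressure drop high ✗; odor noted ✓; viscosity out of range ✓
(B) pump cavitation — flow instability ✓; selectivity up ✗; pressure fluctuation ✗; pressure drop high ✗; odor noted ✗; viscosity out of range ✓
(C) reactor fouling — flow instability ✓; selectivity up ✗; pressure fluctuation ✗; pressure drop high ✗; odor noted ✗; viscosity out of range ✗
(D) agitator failure — flow instability ✗; selectivity up ✗; pressure fluctuation ✗; pressure drop high ✗; odor noted ✓; viscosity out of range ✓
(E) heat-exchanger scaling — does not account for viscosity out of range
No candidate is consistent with all observations.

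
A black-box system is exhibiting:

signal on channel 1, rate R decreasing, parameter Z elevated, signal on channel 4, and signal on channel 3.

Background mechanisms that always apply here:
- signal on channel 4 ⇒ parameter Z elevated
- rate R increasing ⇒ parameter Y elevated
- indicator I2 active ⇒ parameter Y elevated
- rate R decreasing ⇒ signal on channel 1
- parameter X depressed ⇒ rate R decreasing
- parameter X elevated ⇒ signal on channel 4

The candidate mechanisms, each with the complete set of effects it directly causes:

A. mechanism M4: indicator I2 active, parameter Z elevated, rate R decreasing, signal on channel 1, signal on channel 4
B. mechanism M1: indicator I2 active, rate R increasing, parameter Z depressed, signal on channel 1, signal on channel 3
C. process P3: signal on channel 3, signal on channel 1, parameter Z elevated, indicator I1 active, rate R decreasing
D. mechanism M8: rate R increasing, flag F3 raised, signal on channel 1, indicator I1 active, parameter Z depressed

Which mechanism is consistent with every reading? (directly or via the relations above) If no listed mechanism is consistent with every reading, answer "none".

none

Per-candidate check:
(A) mechanism M4 — does not account for signal on channel 3
(B) mechanism M1 — fails on rate R decreasing, parameter Z elevated, signal on channel 4 (predicts rate R increasing, not rate R decreasing; predicts parameter Z depressed, not parameter Z elevated)
(C) process P3 — signal on channel 1 ✓; rate R decreasing ✓; parameter Z elevated ✓; signal on channel 4 ✗; signal on channel 3 ✓
(D) mechanism M8 — signal on channel 1 ✓; rate R decreasing ✗; parameter Z elevated ✗; signal on channel 4 ✗; signal on channel 3 ✗
Every candidate fails on at least one observation.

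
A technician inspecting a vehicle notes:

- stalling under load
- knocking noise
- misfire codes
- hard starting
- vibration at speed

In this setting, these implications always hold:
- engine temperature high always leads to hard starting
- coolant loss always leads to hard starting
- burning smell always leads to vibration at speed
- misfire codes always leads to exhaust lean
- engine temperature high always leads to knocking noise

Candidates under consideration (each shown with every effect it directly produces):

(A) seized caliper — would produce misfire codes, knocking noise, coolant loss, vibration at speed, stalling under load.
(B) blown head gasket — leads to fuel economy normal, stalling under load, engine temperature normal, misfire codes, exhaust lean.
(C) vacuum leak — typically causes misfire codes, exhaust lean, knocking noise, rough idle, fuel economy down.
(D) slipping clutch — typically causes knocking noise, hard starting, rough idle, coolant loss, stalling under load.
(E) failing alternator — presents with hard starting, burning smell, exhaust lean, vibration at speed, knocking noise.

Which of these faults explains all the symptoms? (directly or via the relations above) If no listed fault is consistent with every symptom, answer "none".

For each candidate, compare predicted effects to what was observed:
(A) seized caliper — accounts for every observation (hard starting through coolant loss → hard starting)
(B) blown head gasket — stalling under load +; knocking noise -; misfire codes +; hard starting -; vibration at speed -
(C) vacuum leak — does not account for stalling under load, hard starting, vibration at speed
(D) slipping clutch — does not account for misfire codes, vibration at speed
(E) failing alternator — stalling under load -; knocking noise +; misfire codes -; hard starting +; vibration at speed +
(A) is the only candidate with no mismatches.

A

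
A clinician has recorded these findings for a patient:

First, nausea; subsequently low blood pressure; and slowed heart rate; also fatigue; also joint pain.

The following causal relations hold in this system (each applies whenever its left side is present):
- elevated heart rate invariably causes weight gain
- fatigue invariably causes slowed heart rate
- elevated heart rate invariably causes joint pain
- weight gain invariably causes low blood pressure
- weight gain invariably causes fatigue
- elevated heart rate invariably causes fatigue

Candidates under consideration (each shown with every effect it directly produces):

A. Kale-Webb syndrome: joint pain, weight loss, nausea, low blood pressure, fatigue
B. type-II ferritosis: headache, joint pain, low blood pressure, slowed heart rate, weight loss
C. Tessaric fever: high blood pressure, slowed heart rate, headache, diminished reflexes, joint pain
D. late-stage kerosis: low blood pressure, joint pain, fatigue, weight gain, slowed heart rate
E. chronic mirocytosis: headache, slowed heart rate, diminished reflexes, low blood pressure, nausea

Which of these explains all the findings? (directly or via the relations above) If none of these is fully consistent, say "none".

A

Per-candidate check:
(A) Kale-Webb syndrome — accounts for every observation (slowed heart rate through fatigue → slowed heart rate)
(B) type-II ferritosis — nausea miss; low blood pressure match; slowed heart rate match; fatigue miss; joint pain match
(C) Tessaric fever — nausea miss; low blood pressure miss; slowed heart rate match; fatigue miss; joint pain match
(D) late-stage kerosis — does not account for nausea
(E) chronic mirocytosis — does not account for fatigue, joint pain
(A) is the only candidate with no mismatches.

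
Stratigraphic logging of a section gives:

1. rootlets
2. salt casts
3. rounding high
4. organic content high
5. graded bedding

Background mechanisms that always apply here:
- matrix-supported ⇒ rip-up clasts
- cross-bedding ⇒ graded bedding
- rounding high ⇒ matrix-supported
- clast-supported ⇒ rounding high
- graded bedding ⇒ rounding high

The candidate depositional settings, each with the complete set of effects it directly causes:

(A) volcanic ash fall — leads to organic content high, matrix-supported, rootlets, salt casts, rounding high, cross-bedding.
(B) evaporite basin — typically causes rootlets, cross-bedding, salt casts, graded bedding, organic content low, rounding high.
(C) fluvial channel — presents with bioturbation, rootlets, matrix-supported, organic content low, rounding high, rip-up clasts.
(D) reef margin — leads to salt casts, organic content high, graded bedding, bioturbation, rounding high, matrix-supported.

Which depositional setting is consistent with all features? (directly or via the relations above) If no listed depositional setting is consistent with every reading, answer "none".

Per-candidate check:
(A) volcanic ash fall — rootlets ✓; salt casts ✓; rounding high ✓; organic content high ✓; graded bedding ✓ (by cross-bedding → graded bedding)
(B) evaporite basin — rootlets ✓; salt casts ✓; rounding high ✓; organic content high ✗; graded bedding ✓
(C) fluvial channel — rootlets ✓; salt casts ✗; rounding high ✓; organic content high ✗; graded bedding ✗
(D) reef margin — does not account for rootlets
(A) alone accounts for all the evidence.

A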